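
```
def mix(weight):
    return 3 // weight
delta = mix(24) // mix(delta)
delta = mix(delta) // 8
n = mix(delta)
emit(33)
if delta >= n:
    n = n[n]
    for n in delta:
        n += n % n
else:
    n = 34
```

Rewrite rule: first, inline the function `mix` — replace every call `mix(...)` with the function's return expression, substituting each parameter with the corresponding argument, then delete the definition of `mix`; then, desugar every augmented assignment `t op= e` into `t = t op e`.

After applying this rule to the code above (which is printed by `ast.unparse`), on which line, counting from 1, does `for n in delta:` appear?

Transformed code:
delta = 3 // 24 // (3 // delta)
delta = 3 // delta // 8
n = 3 // delta
emit(33)
if delta >= n:
    n = n[n]
    for n in delta:
        n = n + n % n
else:
    n = 34

7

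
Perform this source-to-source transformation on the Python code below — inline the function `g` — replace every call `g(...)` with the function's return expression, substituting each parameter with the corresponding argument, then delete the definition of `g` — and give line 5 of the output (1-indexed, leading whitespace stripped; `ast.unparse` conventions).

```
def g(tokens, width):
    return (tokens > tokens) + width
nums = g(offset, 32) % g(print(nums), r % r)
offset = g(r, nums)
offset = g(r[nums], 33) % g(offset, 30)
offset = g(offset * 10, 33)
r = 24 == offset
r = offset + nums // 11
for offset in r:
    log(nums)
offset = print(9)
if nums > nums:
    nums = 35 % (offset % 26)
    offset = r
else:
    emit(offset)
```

r = 24 == offset

Transformed code:
nums = ((offset > offset) + 32) % ((print(nums) > print(nums)) + r % r)
offset = (r > r) + nums
offset = ((r[nums] > r[nums]) + 33) % ((offset > offset) + 30)
offset = (offset * 10 > offset * 10) + 33
r = 24 == offset
r = offset + nums // 11
for offset in r:
    log(nums)
offset = print(9)
if nums > nums:
    nums = 35 % (offset % 26)
    offset = r
else:
    emit(offset)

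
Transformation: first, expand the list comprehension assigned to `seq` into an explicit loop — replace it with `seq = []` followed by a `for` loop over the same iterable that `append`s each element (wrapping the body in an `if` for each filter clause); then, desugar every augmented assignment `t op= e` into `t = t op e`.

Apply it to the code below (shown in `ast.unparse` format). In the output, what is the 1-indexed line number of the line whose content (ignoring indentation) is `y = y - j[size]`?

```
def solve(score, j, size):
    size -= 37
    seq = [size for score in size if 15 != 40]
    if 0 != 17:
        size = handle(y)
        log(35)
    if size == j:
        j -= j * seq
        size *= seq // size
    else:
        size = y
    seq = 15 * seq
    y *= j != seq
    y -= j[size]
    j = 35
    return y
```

Transformed code:
def solve(score, j, size):
    size = size - 37
    seq = []
    for score in size:
        if 15 != 40:
            seq.append(size)
    if 0 != 17:
        size = handle(y)
        log(35)
    if size == j:
        j = j - j * seq
        size = size * (seq // size)
    else:
        size = y
    seq = 15 * seq
    y = y * (j != seq)
    y = y - j[size]
    j = 35
    return y

17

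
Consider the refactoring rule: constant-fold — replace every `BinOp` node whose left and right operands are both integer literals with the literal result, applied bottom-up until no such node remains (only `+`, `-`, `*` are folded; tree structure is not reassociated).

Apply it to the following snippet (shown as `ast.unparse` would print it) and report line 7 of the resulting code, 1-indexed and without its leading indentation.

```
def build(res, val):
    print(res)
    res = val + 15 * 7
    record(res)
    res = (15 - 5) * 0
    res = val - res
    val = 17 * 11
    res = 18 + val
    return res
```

val = 187

Transformed code:
def build(res, val):
    print(res)
    res = val + 105
    record(res)
    res = 0
    res = val - res
    val = 187
    res = 18 + val
    return res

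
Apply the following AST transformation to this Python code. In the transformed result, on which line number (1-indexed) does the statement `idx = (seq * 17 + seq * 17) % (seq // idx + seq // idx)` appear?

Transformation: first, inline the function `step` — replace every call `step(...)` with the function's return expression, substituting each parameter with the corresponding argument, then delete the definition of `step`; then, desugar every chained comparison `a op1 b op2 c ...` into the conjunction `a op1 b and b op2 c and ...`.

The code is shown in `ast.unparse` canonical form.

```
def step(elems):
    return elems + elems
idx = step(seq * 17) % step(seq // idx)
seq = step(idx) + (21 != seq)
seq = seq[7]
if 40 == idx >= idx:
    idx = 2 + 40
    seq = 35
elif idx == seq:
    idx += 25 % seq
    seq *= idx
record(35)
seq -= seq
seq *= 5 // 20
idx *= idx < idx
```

Transformed code:
idx = (seq * 17 + seq * 17) % (seq // idx + seq // idx)
seq = idx + idx + (21 != seq)
seq = seq[7]
if 40 == idx and idx >= idx:
    idx = 2 + 40
    seq = 35
elif idx == seq:
    idx += 25 % seq
    seq *= idx
record(35)
seq -= seq
seq *= 5 // 20
idx *= idx < idx

1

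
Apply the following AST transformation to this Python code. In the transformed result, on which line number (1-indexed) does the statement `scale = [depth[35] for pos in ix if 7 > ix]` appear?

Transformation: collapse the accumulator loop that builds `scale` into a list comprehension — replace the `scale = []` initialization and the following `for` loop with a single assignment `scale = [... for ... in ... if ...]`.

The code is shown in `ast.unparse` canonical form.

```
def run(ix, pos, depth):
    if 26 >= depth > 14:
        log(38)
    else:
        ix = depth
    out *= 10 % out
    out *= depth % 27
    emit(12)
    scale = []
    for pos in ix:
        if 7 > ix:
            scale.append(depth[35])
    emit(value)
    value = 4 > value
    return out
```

Transformed code:
def run(ix, pos, depth):
    if 26 >= depth > 14:
        log(38)
    else:
        ix = depth
    out *= 10 % out
    out *= depth % 27
    emit(12)
    scale = [depth[35] for pos in ix if 7 > ix]
    emit(value)
    value = 4 > value
    return out

9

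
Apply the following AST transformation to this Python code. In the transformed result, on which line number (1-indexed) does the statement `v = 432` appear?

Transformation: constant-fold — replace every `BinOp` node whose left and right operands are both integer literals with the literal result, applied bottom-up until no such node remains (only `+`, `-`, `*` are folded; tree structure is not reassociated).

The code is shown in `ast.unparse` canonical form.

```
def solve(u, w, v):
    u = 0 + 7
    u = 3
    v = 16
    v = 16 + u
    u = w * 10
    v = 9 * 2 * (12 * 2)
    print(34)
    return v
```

7

Transformed code:
def solve(u, w, v):
    u = 7
    u = 3
    v = 16
    v = 16 + u
    u = w * 10
    v = 432
    print(34)
    return v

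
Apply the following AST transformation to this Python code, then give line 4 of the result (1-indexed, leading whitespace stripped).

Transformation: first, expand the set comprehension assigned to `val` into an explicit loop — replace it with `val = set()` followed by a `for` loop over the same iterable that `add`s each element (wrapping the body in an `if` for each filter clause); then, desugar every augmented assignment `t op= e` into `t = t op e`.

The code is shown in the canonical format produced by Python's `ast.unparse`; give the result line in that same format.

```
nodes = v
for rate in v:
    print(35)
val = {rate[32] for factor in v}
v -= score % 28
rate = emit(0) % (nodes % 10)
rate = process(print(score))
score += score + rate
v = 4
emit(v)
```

Transformed code:
nodes = v
for rate in v:
    print(35)
val = set()
for factor in v:
    val.add(rate[32])
v = v - score % 28
rate = emit(0) % (nodes % 10)
rate = process(print(score))
score = score + (score + rate)
v = 4
emit(v)

val = set()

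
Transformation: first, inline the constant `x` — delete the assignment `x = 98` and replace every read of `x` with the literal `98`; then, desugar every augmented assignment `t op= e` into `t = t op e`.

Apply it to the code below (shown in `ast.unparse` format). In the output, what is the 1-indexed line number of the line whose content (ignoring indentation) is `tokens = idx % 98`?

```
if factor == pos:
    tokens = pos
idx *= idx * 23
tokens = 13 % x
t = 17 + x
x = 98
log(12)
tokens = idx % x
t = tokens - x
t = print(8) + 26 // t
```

Transformed code:
if factor == pos:
    tokens = pos
idx = idx * (idx * 23)
tokens = 13 % 98
t = 17 + 98
log(12)
tokens = idx % 98
t = tokens - 98
t = print(8) + 26 // t

7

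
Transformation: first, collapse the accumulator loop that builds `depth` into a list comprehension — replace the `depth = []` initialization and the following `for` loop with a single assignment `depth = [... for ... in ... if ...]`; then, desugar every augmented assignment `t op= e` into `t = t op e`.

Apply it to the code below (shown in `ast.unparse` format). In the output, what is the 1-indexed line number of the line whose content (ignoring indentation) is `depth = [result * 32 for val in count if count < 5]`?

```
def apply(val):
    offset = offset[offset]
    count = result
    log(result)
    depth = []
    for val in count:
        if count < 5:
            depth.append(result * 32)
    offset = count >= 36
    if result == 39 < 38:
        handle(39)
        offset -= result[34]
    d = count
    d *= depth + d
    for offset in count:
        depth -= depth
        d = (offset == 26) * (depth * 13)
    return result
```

Transformed code:
def apply(val):
    offset = offset[offset]
    count = result
    log(result)
    depth = [result * 32 for val in count if count < 5]
    offset = count >= 36
    if result == 39 < 38:
        handle(39)
        offset = offset - result[34]
    d = count
    d = d * (depth + d)
    for offset in count:
        depth = depth - depth
        d = (offset == 26) * (depth * 13)
    return result

5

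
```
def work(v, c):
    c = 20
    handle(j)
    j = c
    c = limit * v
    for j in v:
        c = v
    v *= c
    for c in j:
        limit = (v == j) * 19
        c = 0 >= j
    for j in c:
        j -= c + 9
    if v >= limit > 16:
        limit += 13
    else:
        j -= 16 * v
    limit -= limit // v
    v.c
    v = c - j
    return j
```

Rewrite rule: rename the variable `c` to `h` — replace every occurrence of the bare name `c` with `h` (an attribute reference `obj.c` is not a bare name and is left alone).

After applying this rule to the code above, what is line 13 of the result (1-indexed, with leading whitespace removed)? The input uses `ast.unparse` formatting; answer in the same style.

Transformed code:
def work(v, h):
    h = 20
    handle(j)
    j = h
    h = limit * v
    for j in v:
        h = v
    v *= h
    for h in j:
        limit = (v == j) * 19
        h = 0 >= j
    for j in h:
        j -= h + 9
    if v >= limit > 16:
        limit += 13
    else:
        j -= 16 * v
    limit -= limit // v
    v.c
    v = h - j
    return j

j -= h + 9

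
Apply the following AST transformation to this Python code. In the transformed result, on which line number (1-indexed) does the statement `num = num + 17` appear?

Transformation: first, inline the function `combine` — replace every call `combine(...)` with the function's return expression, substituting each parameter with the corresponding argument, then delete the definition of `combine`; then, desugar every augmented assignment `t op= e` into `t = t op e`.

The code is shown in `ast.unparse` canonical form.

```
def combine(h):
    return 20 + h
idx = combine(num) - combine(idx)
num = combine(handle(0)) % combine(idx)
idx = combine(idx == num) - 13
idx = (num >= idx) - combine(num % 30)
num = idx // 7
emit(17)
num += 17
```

7

Transformed code:
idx = 20 + num - (20 + idx)
num = (20 + handle(0)) % (20 + idx)
idx = 20 + (idx == num) - 13
idx = (num >= idx) - (20 + num % 30)
num = idx // 7
emit(17)
num = num + 17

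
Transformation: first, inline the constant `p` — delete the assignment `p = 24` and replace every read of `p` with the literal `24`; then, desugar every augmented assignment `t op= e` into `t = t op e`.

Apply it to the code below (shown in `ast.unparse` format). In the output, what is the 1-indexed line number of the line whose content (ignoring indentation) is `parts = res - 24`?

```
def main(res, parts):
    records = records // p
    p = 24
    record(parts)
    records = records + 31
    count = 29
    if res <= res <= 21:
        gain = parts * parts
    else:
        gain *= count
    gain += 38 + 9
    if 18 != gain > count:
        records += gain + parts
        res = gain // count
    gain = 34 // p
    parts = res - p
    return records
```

Transformed code:
def main(res, parts):
    records = records // 24
    record(parts)
    records = records + 31
    count = 29
    if res <= res <= 21:
        gain = parts * parts
    else:
        gain = gain * count
    gain = gain + (38 + 9)
    if 18 != gain > count:
        records = records + (gain + parts)
        res = gain // count
    gain = 34 // 24
    parts = res - 24
    return records

15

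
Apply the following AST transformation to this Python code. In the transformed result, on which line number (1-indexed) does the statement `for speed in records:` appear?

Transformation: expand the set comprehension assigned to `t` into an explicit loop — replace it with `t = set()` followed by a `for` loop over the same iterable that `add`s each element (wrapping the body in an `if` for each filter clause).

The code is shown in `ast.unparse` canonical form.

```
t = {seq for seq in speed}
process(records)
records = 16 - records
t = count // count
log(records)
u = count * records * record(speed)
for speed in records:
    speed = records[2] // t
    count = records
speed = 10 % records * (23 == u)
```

9

Transformed code:
t = set()
for seq in speed:
    t.add(seq)
process(records)
records = 16 - records
t = count // count
log(records)
u = count * records * record(speed)
for speed in records:
    speed = records[2] // t
    count = records
speed = 10 % records * (23 == u)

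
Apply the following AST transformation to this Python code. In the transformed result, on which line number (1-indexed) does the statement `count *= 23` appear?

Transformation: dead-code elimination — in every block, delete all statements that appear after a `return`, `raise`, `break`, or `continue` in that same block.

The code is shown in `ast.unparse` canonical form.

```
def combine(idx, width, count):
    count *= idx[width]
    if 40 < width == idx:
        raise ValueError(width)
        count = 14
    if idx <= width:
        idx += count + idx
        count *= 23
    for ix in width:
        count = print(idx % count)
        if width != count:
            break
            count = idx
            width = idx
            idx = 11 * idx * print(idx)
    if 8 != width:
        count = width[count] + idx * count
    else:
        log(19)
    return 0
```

Transformed code:
def combine(idx, width, count):
    count *= idx[width]
    if 40 < width == idx:
        raise ValueError(width)
    if idx <= width:
        idx += count + idx
        count *= 23
    for ix in width:
        count = print(idx % count)
        if width != count:
            break
    if 8 != width:
        count = width[count] + idx * count
    else:
        log(19)
    return 0

7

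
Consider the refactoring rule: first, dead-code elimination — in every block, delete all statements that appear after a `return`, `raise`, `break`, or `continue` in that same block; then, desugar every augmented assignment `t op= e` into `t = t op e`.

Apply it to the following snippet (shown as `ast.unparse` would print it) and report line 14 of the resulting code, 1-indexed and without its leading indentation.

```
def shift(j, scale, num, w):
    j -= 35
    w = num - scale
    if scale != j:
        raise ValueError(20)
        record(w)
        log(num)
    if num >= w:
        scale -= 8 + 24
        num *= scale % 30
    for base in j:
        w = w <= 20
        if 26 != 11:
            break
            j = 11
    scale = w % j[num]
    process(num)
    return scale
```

Transformed code:
def shift(j, scale, num, w):
    j = j - 35
    w = num - scale
    if scale != j:
        raise ValueError(20)
    if num >= w:
        scale = scale - (8 + 24)
        num = num * (scale % 30)
    for base in j:
        w = w <= 20
        if 26 != 11:
            break
    scale = w % j[num]
    process(num)
    return scale

process(num)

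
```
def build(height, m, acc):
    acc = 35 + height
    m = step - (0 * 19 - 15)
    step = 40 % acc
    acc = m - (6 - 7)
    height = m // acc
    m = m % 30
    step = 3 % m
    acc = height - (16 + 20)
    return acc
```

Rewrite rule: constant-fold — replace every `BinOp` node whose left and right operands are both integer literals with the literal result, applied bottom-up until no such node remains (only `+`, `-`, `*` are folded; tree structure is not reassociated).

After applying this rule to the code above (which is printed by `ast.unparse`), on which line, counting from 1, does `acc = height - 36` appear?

Transformed code:
def build(height, m, acc):
    acc = 35 + height
    m = step - -15
    step = 40 % acc
    acc = m - -1
    height = m // acc
    m = m % 30
    step = 3 % m
    acc = height - 36
    return acc

9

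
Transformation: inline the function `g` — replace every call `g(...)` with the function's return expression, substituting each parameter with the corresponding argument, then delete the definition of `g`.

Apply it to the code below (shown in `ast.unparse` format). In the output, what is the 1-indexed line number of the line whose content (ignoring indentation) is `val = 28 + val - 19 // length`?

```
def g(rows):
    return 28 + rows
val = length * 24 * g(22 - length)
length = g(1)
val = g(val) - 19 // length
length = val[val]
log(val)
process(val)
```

Transformed code:
val = length * 24 * (28 + (22 - length))
length = 28 + 1
val = 28 + val - 19 // length
length = val[val]
log(val)
process(val)

3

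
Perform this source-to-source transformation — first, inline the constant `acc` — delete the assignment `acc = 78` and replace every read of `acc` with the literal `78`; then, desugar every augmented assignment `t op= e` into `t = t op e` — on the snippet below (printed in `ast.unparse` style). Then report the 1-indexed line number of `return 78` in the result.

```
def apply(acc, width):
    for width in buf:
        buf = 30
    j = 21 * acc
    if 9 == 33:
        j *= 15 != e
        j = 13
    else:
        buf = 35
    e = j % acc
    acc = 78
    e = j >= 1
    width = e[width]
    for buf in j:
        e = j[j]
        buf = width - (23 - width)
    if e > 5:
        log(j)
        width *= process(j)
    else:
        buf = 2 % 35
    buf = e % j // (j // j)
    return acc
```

22

Transformed code:
def apply(acc, width):
    for width in buf:
        buf = 30
    j = 21 * 78
    if 9 == 33:
        j = j * (15 != e)
        j = 13
    else:
        buf = 35
    e = j % 78
    e = j >= 1
    width = e[width]
    for buf in j:
        e = j[j]
        buf = width - (23 - width)
    if e > 5:
        log(j)
        width = width * process(j)
    else:
        buf = 2 % 35
    buf = e % j // (j // j)
    return 78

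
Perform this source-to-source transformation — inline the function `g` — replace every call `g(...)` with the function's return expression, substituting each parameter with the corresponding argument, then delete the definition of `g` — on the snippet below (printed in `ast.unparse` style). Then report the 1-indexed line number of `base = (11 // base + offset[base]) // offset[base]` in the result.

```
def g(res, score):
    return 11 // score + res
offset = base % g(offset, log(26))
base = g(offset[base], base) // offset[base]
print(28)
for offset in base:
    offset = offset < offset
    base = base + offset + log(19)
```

2

Transformed code:
offset = base % (11 // log(26) + offset)
base = (11 // base + offset[base]) // offset[base]
print(28)
for offset in base:
    offset = offset < offset
    base = base + offset + log(19)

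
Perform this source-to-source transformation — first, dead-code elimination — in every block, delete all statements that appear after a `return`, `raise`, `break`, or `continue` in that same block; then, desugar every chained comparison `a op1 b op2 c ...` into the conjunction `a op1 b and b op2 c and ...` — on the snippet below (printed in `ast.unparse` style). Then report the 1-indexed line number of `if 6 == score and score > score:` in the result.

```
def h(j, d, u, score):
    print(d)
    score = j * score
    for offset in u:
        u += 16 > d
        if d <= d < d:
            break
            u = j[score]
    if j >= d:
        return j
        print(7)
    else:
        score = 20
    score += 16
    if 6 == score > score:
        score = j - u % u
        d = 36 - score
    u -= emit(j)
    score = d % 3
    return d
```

13

Transformed code:
def h(j, d, u, score):
    print(d)
    score = j * score
    for offset in u:
        u += 16 > d
        if d <= d and d < d:
            break
    if j >= d:
        return j
    else:
        score = 20
    score += 16
    if 6 == score and score > score:
        score = j - u % u
        d = 36 - score
    u -= emit(j)
    score = d % 3
    return d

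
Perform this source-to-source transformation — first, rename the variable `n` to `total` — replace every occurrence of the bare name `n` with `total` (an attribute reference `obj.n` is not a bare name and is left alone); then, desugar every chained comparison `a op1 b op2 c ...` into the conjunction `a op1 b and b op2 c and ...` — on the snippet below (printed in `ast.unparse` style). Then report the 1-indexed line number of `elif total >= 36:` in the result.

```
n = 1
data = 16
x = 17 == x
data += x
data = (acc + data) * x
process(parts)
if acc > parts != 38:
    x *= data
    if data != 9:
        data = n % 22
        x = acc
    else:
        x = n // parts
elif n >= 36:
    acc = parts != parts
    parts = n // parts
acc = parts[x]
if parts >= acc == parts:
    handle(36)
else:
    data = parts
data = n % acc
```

Transformed code:
total = 1
data = 16
x = 17 == x
data += x
data = (acc + data) * x
process(parts)
if acc > parts and parts != 38:
    x *= data
    if data != 9:
        data = total % 22
        x = acc
    else:
        x = total // parts
elif total >= 36:
    acc = parts != parts
    parts = total // parts
acc = parts[x]
if parts >= acc and acc == parts:
    handle(36)
else:
    data = parts
data = total % acc

14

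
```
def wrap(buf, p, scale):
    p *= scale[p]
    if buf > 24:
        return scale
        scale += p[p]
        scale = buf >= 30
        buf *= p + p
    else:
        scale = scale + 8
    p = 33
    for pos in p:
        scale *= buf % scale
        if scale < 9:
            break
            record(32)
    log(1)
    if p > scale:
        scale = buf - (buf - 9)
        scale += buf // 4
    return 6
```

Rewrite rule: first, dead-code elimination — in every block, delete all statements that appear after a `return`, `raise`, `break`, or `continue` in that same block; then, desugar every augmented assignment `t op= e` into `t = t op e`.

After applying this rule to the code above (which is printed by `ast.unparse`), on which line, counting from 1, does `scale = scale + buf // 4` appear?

15

Transformed code:
def wrap(buf, p, scale):
    p = p * scale[p]
    if buf > 24:
        return scale
    else:
        scale = scale + 8
    p = 33
    for pos in p:
        scale = scale * (buf % scale)
        if scale < 9:
            break
    log(1)
    if p > scale:
        scale = buf - (buf - 9)
        scale = scale + buf // 4
    return 6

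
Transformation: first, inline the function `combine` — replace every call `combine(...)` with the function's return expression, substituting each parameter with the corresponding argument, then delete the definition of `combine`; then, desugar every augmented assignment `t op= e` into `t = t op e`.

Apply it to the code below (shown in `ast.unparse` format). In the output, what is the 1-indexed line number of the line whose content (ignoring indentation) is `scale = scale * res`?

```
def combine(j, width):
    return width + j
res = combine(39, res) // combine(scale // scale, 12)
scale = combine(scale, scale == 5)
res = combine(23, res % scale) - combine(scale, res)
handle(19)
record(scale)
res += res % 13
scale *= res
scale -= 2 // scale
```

7

Transformed code:
res = (res + 39) // (12 + scale // scale)
scale = (scale == 5) + scale
res = res % scale + 23 - (res + scale)
handle(19)
record(scale)
res = res + res % 13
scale = scale * res
scale = scale - 2 // scale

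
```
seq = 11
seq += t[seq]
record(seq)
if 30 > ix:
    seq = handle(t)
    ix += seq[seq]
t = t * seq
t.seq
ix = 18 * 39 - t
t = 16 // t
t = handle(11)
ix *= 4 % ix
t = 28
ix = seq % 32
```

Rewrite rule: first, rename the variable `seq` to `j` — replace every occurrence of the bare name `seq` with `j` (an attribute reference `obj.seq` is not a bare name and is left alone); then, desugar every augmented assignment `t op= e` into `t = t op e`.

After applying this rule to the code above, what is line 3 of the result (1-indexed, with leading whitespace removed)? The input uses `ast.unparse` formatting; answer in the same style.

Transformed code:
j = 11
j = j + t[j]
record(j)
if 30 > ix:
    j = handle(t)
    ix = ix + j[j]
t = t * j
t.seq
ix = 18 * 39 - t
t = 16 // t
t = handle(11)
ix = ix * (4 % ix)
t = 28
ix = j % 32

record(j)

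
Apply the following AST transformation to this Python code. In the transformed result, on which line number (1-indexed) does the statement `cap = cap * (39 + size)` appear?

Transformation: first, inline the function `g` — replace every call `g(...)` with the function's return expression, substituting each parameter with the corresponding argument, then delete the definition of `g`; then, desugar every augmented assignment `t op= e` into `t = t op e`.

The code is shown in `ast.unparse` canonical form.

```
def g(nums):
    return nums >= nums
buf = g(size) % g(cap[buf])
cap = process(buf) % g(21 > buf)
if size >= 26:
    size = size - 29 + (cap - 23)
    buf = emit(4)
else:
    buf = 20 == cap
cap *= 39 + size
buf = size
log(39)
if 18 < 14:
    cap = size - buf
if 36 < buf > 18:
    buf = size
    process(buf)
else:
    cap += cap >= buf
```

Transformed code:
buf = (size >= size) % (cap[buf] >= cap[buf])
cap = process(buf) % ((21 > buf) >= (21 > buf))
if size >= 26:
    size = size - 29 + (cap - 23)
    buf = emit(4)
else:
    buf = 20 == cap
cap = cap * (39 + size)
buf = size
log(39)
if 18 < 14:
    cap = size - buf
if 36 < buf > 18:
    buf = size
    process(buf)
else:
    cap = cap + (cap >= buf)

8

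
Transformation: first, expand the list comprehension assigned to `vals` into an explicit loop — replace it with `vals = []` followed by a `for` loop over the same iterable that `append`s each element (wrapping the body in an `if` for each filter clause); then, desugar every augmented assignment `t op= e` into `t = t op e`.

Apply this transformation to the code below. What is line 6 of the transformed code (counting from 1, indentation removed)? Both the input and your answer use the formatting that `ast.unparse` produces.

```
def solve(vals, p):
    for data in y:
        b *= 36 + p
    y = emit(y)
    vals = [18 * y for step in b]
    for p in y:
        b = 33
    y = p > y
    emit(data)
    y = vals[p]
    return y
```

for step in b:

Transformed code:
def solve(vals, p):
    for data in y:
        b = b * (36 + p)
    y = emit(y)
    vals = []
    for step in b:
        vals.append(18 * y)
    for p in y:
        b = 33
    y = p > y
    emit(data)
    y = vals[p]
    return y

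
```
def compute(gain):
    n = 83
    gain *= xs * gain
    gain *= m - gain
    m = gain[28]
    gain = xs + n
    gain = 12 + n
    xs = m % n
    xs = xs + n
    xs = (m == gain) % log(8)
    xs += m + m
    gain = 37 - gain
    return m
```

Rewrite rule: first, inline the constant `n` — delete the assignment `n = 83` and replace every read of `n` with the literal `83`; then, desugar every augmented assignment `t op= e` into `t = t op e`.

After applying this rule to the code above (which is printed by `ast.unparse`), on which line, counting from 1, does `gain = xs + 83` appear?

5

Transformed code:
def compute(gain):
    gain = gain * (xs * gain)
    gain = gain * (m - gain)
    m = gain[28]
    gain = xs + 83
    gain = 12 + 83
    xs = m % 83
    xs = xs + 83
    xs = (m == gain) % log(8)
    xs = xs + (m + m)
    gain = 37 - gain
    return m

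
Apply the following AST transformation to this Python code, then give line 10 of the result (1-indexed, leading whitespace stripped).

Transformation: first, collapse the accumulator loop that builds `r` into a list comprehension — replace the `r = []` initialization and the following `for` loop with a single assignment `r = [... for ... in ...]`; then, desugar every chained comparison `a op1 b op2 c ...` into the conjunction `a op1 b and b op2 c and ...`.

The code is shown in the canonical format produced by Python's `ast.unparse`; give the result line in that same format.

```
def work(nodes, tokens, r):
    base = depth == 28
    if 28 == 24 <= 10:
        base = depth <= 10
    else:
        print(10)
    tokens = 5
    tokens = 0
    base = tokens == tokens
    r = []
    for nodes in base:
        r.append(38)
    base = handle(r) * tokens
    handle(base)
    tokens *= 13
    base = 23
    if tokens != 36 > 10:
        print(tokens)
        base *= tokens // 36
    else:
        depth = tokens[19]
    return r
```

Transformed code:
def work(nodes, tokens, r):
    base = depth == 28
    if 28 == 24 and 24 <= 10:
        base = depth <= 10
    else:
        print(10)
    tokens = 5
    tokens = 0
    base = tokens == tokens
    r = [38 for nodes in base]
    base = handle(r) * tokens
    handle(base)
    tokens *= 13
    base = 23
    if tokens != 36 and 36 > 10:
        print(tokens)
        base *= tokens // 36
    else:
        depth = tokens[19]
    return r

r = [38 for nodes in base]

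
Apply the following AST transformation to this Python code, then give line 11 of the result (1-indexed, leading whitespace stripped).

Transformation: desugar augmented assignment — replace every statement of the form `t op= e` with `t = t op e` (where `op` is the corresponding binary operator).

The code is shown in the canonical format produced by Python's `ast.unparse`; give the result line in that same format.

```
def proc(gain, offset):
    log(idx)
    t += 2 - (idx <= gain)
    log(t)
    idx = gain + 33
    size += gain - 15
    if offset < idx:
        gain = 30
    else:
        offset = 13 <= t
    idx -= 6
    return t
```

idx = idx - 6

Transformed code:
def proc(gain, offset):
    log(idx)
    t = t + (2 - (idx <= gain))
    log(t)
    idx = gain + 33
    size = size + (gain - 15)
    if offset < idx:
        gain = 30
    else:
        offset = 13 <= t
    idx = idx - 6
    return t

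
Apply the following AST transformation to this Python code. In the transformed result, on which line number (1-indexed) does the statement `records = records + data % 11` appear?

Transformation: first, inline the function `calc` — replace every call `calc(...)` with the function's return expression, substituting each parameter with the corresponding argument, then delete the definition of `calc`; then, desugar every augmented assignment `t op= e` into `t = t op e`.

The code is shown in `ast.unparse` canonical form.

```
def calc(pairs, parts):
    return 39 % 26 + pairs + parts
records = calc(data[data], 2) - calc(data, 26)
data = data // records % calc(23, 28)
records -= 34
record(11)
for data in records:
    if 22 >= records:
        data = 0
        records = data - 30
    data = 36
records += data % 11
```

Transformed code:
records = 39 % 26 + data[data] + 2 - (39 % 26 + data + 26)
data = data // records % (39 % 26 + 23 + 28)
records = records - 34
record(11)
for data in records:
    if 22 >= records:
        data = 0
        records = data - 30
    data = 36
records = records + data % 11

10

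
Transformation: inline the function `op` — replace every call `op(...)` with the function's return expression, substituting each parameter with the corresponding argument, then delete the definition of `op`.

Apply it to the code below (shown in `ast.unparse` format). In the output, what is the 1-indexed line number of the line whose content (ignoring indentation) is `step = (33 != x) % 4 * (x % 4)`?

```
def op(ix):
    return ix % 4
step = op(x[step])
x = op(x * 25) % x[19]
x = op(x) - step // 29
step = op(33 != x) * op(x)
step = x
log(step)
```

Transformed code:
step = x[step] % 4
x = x * 25 % 4 % x[19]
x = x % 4 - step // 29
step = (33 != x) % 4 * (x % 4)
step = x
log(step)

4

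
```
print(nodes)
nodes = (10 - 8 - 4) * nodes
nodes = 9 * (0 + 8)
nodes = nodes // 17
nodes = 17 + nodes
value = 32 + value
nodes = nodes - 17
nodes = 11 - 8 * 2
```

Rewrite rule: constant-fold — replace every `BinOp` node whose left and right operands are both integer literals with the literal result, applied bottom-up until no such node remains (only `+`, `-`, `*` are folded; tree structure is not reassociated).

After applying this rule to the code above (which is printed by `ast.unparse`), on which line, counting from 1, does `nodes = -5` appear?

8

Transformed code:
print(nodes)
nodes = -2 * nodes
nodes = 72
nodes = nodes // 17
nodes = 17 + nodes
value = 32 + value
nodes = nodes - 17
nodes = -5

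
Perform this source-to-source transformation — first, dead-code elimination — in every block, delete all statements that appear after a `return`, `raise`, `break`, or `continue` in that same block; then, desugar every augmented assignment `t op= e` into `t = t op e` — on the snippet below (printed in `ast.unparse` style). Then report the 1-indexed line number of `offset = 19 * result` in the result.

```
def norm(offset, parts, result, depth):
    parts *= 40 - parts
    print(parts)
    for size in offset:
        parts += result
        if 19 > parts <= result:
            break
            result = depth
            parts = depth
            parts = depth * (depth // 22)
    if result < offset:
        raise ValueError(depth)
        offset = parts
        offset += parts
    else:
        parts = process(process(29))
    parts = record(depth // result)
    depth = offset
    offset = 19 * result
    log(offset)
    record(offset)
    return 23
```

Transformed code:
def norm(offset, parts, result, depth):
    parts = parts * (40 - parts)
    print(parts)
    for size in offset:
        parts = parts + result
        if 19 > parts <= result:
            break
    if result < offset:
        raise ValueError(depth)
    else:
        parts = process(process(29))
    parts = record(depth // result)
    depth = offset
    offset = 19 * result
    log(offset)
    record(offset)
    return 23

14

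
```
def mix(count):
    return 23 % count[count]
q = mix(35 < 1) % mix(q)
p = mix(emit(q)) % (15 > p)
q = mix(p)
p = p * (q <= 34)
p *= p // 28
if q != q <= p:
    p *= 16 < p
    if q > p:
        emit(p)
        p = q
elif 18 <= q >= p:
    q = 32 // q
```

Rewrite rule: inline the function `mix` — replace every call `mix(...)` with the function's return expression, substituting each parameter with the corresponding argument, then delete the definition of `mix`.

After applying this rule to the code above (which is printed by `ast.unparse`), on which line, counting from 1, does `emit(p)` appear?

9

Transformed code:
q = 23 % (35 < 1)[35 < 1] % (23 % q[q])
p = 23 % emit(q)[emit(q)] % (15 > p)
q = 23 % p[p]
p = p * (q <= 34)
p *= p // 28
if q != q <= p:
    p *= 16 < p
    if q > p:
        emit(p)
        p = q
elif 18 <= q >= p:
    q = 32 // q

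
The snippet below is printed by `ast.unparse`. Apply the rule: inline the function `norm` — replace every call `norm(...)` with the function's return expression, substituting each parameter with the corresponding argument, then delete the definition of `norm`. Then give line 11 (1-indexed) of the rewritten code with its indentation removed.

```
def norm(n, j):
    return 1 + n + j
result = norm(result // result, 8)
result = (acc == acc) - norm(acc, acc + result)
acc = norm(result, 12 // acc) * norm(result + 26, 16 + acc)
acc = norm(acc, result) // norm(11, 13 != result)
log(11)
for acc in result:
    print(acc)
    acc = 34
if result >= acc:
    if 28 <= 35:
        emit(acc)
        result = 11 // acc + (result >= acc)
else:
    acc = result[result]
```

emit(acc)

Transformed code:
result = 1 + result // result + 8
result = (acc == acc) - (1 + acc + (acc + result))
acc = (1 + result + 12 // acc) * (1 + (result + 26) + (16 + acc))
acc = (1 + acc + result) // (1 + 11 + (13 != result))
log(11)
for acc in result:
    print(acc)
    acc = 34
if result >= acc:
    if 28 <= 35:
        emit(acc)
        result = 11 // acc + (result >= acc)
else:
    acc = result[result]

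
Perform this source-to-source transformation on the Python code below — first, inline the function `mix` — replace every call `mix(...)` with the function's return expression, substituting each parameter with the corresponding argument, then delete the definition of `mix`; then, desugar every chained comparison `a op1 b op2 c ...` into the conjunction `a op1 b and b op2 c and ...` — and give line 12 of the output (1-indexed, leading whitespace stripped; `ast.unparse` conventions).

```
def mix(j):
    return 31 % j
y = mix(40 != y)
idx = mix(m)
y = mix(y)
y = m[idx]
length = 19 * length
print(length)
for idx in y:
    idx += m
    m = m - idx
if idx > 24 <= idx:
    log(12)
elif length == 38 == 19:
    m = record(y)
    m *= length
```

elif length == 38 and 38 == 19:

Transformed code:
y = 31 % (40 != y)
idx = 31 % m
y = 31 % y
y = m[idx]
length = 19 * length
print(length)
for idx in y:
    idx += m
    m = m - idx
if idx > 24 and 24 <= idx:
    log(12)
elif length == 38 and 38 == 19:
    m = record(y)
    m *= length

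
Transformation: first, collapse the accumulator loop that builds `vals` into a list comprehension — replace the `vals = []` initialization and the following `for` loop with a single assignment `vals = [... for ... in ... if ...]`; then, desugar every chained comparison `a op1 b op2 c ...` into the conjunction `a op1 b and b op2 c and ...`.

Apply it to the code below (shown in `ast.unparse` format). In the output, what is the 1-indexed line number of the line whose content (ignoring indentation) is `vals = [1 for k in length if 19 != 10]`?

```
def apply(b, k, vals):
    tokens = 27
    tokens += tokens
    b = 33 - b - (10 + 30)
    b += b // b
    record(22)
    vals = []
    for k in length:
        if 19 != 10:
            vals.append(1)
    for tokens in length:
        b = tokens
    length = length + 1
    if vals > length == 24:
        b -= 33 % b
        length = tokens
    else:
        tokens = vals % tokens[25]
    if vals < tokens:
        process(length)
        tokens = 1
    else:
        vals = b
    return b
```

7

Transformed code:
def apply(b, k, vals):
    tokens = 27
    tokens += tokens
    b = 33 - b - (10 + 30)
    b += b // b
    record(22)
    vals = [1 for k in length if 19 != 10]
    for tokens in length:
        b = tokens
    length = length + 1
    if vals > length and length == 24:
        b -= 33 % b
        length = tokens
    else:
        tokens = vals % tokens[25]
    if vals < tokens:
        process(length)
        tokens = 1
    else:
        vals = b
    return b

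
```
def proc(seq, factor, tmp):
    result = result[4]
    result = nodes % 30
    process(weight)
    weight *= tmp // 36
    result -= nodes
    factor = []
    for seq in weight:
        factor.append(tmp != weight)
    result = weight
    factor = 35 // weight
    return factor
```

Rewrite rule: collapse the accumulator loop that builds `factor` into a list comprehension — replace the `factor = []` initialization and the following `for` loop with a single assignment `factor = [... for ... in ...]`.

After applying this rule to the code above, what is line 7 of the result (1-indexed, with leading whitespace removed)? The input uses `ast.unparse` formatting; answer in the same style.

Transformed code:
def proc(seq, factor, tmp):
    result = result[4]
    result = nodes % 30
    process(weight)
    weight *= tmp // 36
    result -= nodes
    factor = [tmp != weight for seq in weight]
    result = weight
    factor = 35 // weight
    return factor

factor = [tmp != weight for seq in weight]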